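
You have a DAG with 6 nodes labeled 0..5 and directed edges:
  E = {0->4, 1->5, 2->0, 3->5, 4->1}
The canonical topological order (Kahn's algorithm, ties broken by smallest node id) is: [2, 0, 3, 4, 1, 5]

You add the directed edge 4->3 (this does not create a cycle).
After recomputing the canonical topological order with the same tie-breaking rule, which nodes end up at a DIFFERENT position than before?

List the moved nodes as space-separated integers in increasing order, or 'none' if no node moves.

Answer: 1 3 4

Derivation:
Old toposort: [2, 0, 3, 4, 1, 5]
Added edge 4->3
Recompute Kahn (smallest-id tiebreak):
  initial in-degrees: [1, 1, 0, 1, 1, 2]
  ready (indeg=0): [2]
  pop 2: indeg[0]->0 | ready=[0] | order so far=[2]
  pop 0: indeg[4]->0 | ready=[4] | order so far=[2, 0]
  pop 4: indeg[1]->0; indeg[3]->0 | ready=[1, 3] | order so far=[2, 0, 4]
  pop 1: indeg[5]->1 | ready=[3] | order so far=[2, 0, 4, 1]
  pop 3: indeg[5]->0 | ready=[5] | order so far=[2, 0, 4, 1, 3]
  pop 5: no out-edges | ready=[] | order so far=[2, 0, 4, 1, 3, 5]
New canonical toposort: [2, 0, 4, 1, 3, 5]
Compare positions:
  Node 0: index 1 -> 1 (same)
  Node 1: index 4 -> 3 (moved)
  Node 2: index 0 -> 0 (same)
  Node 3: index 2 -> 4 (moved)
  Node 4: index 3 -> 2 (moved)
  Node 5: index 5 -> 5 (same)
Nodes that changed position: 1 3 4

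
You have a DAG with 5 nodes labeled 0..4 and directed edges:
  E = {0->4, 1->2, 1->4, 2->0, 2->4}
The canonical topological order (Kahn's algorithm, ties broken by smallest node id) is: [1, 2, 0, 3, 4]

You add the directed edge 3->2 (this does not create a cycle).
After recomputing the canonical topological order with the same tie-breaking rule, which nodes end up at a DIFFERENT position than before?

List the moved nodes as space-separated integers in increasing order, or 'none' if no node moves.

Answer: 0 2 3

Derivation:
Old toposort: [1, 2, 0, 3, 4]
Added edge 3->2
Recompute Kahn (smallest-id tiebreak):
  initial in-degrees: [1, 0, 2, 0, 3]
  ready (indeg=0): [1, 3]
  pop 1: indeg[2]->1; indeg[4]->2 | ready=[3] | order so far=[1]
  pop 3: indeg[2]->0 | ready=[2] | order so far=[1, 3]
  pop 2: indeg[0]->0; indeg[4]->1 | ready=[0] | order so far=[1, 3, 2]
  pop 0: indeg[4]->0 | ready=[4] | order so far=[1, 3, 2, 0]
  pop 4: no out-edges | ready=[] | order so far=[1, 3, 2, 0, 4]
New canonical toposort: [1, 3, 2, 0, 4]
Compare positions:
  Node 0: index 2 -> 3 (moved)
  Node 1: index 0 -> 0 (same)
  Node 2: index 1 -> 2 (moved)
  Node 3: index 3 -> 1 (moved)
  Node 4: index 4 -> 4 (same)
Nodes that changed position: 0 2 3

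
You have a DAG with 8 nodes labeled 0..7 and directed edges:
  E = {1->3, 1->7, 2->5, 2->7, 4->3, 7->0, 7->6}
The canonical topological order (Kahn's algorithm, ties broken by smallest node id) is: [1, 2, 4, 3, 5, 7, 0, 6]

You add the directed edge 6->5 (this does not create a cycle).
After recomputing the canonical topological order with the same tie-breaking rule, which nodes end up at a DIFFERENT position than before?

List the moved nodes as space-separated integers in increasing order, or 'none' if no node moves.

Answer: 0 5 6 7

Derivation:
Old toposort: [1, 2, 4, 3, 5, 7, 0, 6]
Added edge 6->5
Recompute Kahn (smallest-id tiebreak):
  initial in-degrees: [1, 0, 0, 2, 0, 2, 1, 2]
  ready (indeg=0): [1, 2, 4]
  pop 1: indeg[3]->1; indeg[7]->1 | ready=[2, 4] | order so far=[1]
  pop 2: indeg[5]->1; indeg[7]->0 | ready=[4, 7] | order so far=[1, 2]
  pop 4: indeg[3]->0 | ready=[3, 7] | order so far=[1, 2, 4]
  pop 3: no out-edges | ready=[7] | order so far=[1, 2, 4, 3]
  pop 7: indeg[0]->0; indeg[6]->0 | ready=[0, 6] | order so far=[1, 2, 4, 3, 7]
  pop 0: no out-edges | ready=[6] | order so far=[1, 2, 4, 3, 7, 0]
  pop 6: indeg[5]->0 | ready=[5] | order so far=[1, 2, 4, 3, 7, 0, 6]
  pop 5: no out-edges | ready=[] | order so far=[1, 2, 4, 3, 7, 0, 6, 5]
New canonical toposort: [1, 2, 4, 3, 7, 0, 6, 5]
Compare positions:
  Node 0: index 6 -> 5 (moved)
  Node 1: index 0 -> 0 (same)
  Node 2: index 1 -> 1 (same)
  Node 3: index 3 -> 3 (same)
  Node 4: index 2 -> 2 (same)
  Node 5: index 4 -> 7 (moved)
  Node 6: index 7 -> 6 (moved)
  Node 7: index 5 -> 4 (moved)
Nodes that changed position: 0 5 6 7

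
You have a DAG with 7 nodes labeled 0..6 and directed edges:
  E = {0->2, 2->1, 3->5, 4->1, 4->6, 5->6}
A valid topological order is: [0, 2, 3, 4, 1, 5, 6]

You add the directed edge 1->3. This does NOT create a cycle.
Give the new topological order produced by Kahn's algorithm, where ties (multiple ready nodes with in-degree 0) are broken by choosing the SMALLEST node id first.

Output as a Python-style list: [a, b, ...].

Old toposort: [0, 2, 3, 4, 1, 5, 6]
Added edge: 1->3
Position of 1 (4) > position of 3 (2). Must reorder: 1 must now come before 3.
Run Kahn's algorithm (break ties by smallest node id):
  initial in-degrees: [0, 2, 1, 1, 0, 1, 2]
  ready (indeg=0): [0, 4]
  pop 0: indeg[2]->0 | ready=[2, 4] | order so far=[0]
  pop 2: indeg[1]->1 | ready=[4] | order so far=[0, 2]
  pop 4: indeg[1]->0; indeg[6]->1 | ready=[1] | order so far=[0, 2, 4]
  pop 1: indeg[3]->0 | ready=[3] | order so far=[0, 2, 4, 1]
  pop 3: indeg[5]->0 | ready=[5] | order so far=[0, 2, 4, 1, 3]
  pop 5: indeg[6]->0 | ready=[6] | order so far=[0, 2, 4, 1, 3, 5]
  pop 6: no out-edges | ready=[] | order so far=[0, 2, 4, 1, 3, 5, 6]
  Result: [0, 2, 4, 1, 3, 5, 6]

Answer: [0, 2, 4, 1, 3, 5, 6]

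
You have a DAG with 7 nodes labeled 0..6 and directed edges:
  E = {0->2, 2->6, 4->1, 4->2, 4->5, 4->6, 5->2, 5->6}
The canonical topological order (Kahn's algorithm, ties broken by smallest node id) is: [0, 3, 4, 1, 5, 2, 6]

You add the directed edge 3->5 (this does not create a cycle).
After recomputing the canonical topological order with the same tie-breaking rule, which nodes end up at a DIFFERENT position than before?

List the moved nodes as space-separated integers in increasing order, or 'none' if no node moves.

Old toposort: [0, 3, 4, 1, 5, 2, 6]
Added edge 3->5
Recompute Kahn (smallest-id tiebreak):
  initial in-degrees: [0, 1, 3, 0, 0, 2, 3]
  ready (indeg=0): [0, 3, 4]
  pop 0: indeg[2]->2 | ready=[3, 4] | order so far=[0]
  pop 3: indeg[5]->1 | ready=[4] | order so far=[0, 3]
  pop 4: indeg[1]->0; indeg[2]->1; indeg[5]->0; indeg[6]->2 | ready=[1, 5] | order so far=[0, 3, 4]
  pop 1: no out-edges | ready=[5] | order so far=[0, 3, 4, 1]
  pop 5: indeg[2]->0; indeg[6]->1 | ready=[2] | order so far=[0, 3, 4, 1, 5]
  pop 2: indeg[6]->0 | ready=[6] | order so far=[0, 3, 4, 1, 5, 2]
  pop 6: no out-edges | ready=[] | order so far=[0, 3, 4, 1, 5, 2, 6]
New canonical toposort: [0, 3, 4, 1, 5, 2, 6]
Compare positions:
  Node 0: index 0 -> 0 (same)
  Node 1: index 3 -> 3 (same)
  Node 2: index 5 -> 5 (same)
  Node 3: index 1 -> 1 (same)
  Node 4: index 2 -> 2 (same)
  Node 5: index 4 -> 4 (same)
  Node 6: index 6 -> 6 (same)
Nodes that changed position: none

Answer: none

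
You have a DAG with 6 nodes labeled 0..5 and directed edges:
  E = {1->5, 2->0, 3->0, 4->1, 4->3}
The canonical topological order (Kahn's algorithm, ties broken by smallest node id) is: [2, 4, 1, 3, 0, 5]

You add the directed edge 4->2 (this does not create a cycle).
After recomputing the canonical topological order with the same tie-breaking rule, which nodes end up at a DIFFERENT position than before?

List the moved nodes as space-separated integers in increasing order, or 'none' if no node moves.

Answer: 1 2 4

Derivation:
Old toposort: [2, 4, 1, 3, 0, 5]
Added edge 4->2
Recompute Kahn (smallest-id tiebreak):
  initial in-degrees: [2, 1, 1, 1, 0, 1]
  ready (indeg=0): [4]
  pop 4: indeg[1]->0; indeg[2]->0; indeg[3]->0 | ready=[1, 2, 3] | order so far=[4]
  pop 1: indeg[5]->0 | ready=[2, 3, 5] | order so far=[4, 1]
  pop 2: indeg[0]->1 | ready=[3, 5] | order so far=[4, 1, 2]
  pop 3: indeg[0]->0 | ready=[0, 5] | order so far=[4, 1, 2, 3]
  pop 0: no out-edges | ready=[5] | order so far=[4, 1, 2, 3, 0]
  pop 5: no out-edges | ready=[] | order so far=[4, 1, 2, 3, 0, 5]
New canonical toposort: [4, 1, 2, 3, 0, 5]
Compare positions:
  Node 0: index 4 -> 4 (same)
  Node 1: index 2 -> 1 (moved)
  Node 2: index 0 -> 2 (moved)
  Node 3: index 3 -> 3 (same)
  Node 4: index 1 -> 0 (moved)
  Node 5: index 5 -> 5 (same)
Nodes that changed position: 1 2 4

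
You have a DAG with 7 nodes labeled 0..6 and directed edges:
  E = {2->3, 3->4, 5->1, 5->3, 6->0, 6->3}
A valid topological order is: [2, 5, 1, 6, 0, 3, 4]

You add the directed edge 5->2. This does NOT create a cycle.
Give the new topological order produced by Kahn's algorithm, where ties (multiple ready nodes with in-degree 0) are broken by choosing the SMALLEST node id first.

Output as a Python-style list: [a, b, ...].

Answer: [5, 1, 2, 6, 0, 3, 4]

Derivation:
Old toposort: [2, 5, 1, 6, 0, 3, 4]
Added edge: 5->2
Position of 5 (1) > position of 2 (0). Must reorder: 5 must now come before 2.
Run Kahn's algorithm (break ties by smallest node id):
  initial in-degrees: [1, 1, 1, 3, 1, 0, 0]
  ready (indeg=0): [5, 6]
  pop 5: indeg[1]->0; indeg[2]->0; indeg[3]->2 | ready=[1, 2, 6] | order so far=[5]
  pop 1: no out-edges | ready=[2, 6] | order so far=[5, 1]
  pop 2: indeg[3]->1 | ready=[6] | order so far=[5, 1, 2]
  pop 6: indeg[0]->0; indeg[3]->0 | ready=[0, 3] | order so far=[5, 1, 2, 6]
  pop 0: no out-edges | ready=[3] | order so far=[5, 1, 2, 6, 0]
  pop 3: indeg[4]->0 | ready=[4] | order so far=[5, 1, 2, 6, 0, 3]
  pop 4: no out-edges | ready=[] | order so far=[5, 1, 2, 6, 0, 3, 4]
  Result: [5, 1, 2, 6, 0, 3, 4]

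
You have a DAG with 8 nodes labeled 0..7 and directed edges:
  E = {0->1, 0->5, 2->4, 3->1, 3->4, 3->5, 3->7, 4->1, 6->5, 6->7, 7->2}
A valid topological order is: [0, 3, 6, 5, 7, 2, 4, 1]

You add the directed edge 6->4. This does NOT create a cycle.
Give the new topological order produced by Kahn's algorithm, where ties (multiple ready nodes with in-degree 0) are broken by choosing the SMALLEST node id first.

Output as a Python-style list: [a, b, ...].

Answer: [0, 3, 6, 5, 7, 2, 4, 1]

Derivation:
Old toposort: [0, 3, 6, 5, 7, 2, 4, 1]
Added edge: 6->4
Position of 6 (2) < position of 4 (6). Old order still valid.
Run Kahn's algorithm (break ties by smallest node id):
  initial in-degrees: [0, 3, 1, 0, 3, 3, 0, 2]
  ready (indeg=0): [0, 3, 6]
  pop 0: indeg[1]->2; indeg[5]->2 | ready=[3, 6] | order so far=[0]
  pop 3: indeg[1]->1; indeg[4]->2; indeg[5]->1; indeg[7]->1 | ready=[6] | order so far=[0, 3]
  pop 6: indeg[4]->1; indeg[5]->0; indeg[7]->0 | ready=[5, 7] | order so far=[0, 3, 6]
  pop 5: no out-edges | ready=[7] | order so far=[0, 3, 6, 5]
  pop 7: indeg[2]->0 | ready=[2] | order so far=[0, 3, 6, 5, 7]
  pop 2: indeg[4]->0 | ready=[4] | order so far=[0, 3, 6, 5, 7, 2]
  pop 4: indeg[1]->0 | ready=[1] | order so far=[0, 3, 6, 5, 7, 2, 4]
  pop 1: no out-edges | ready=[] | order so far=[0, 3, 6, 5, 7, 2, 4, 1]
  Result: [0, 3, 6, 5, 7, 2, 4, 1]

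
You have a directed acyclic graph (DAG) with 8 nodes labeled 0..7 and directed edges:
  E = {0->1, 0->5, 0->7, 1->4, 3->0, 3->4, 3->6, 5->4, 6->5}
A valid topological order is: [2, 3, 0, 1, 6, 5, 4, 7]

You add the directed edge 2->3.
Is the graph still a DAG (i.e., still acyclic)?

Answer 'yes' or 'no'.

Answer: yes

Derivation:
Given toposort: [2, 3, 0, 1, 6, 5, 4, 7]
Position of 2: index 0; position of 3: index 1
New edge 2->3: forward
Forward edge: respects the existing order. Still a DAG, same toposort still valid.
Still a DAG? yes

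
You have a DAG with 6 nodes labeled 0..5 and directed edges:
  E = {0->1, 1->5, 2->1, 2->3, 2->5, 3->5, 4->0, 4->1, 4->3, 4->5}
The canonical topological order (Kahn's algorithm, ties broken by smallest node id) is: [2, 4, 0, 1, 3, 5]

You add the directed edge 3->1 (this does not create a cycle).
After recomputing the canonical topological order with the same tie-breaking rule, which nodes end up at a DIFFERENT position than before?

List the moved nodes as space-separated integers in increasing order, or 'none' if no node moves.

Old toposort: [2, 4, 0, 1, 3, 5]
Added edge 3->1
Recompute Kahn (smallest-id tiebreak):
  initial in-degrees: [1, 4, 0, 2, 0, 4]
  ready (indeg=0): [2, 4]
  pop 2: indeg[1]->3; indeg[3]->1; indeg[5]->3 | ready=[4] | order so far=[2]
  pop 4: indeg[0]->0; indeg[1]->2; indeg[3]->0; indeg[5]->2 | ready=[0, 3] | order so far=[2, 4]
  pop 0: indeg[1]->1 | ready=[3] | order so far=[2, 4, 0]
  pop 3: indeg[1]->0; indeg[5]->1 | ready=[1] | order so far=[2, 4, 0, 3]
  pop 1: indeg[5]->0 | ready=[5] | order so far=[2, 4, 0, 3, 1]
  pop 5: no out-edges | ready=[] | order so far=[2, 4, 0, 3, 1, 5]
New canonical toposort: [2, 4, 0, 3, 1, 5]
Compare positions:
  Node 0: index 2 -> 2 (same)
  Node 1: index 3 -> 4 (moved)
  Node 2: index 0 -> 0 (same)
  Node 3: index 4 -> 3 (moved)
  Node 4: index 1 -> 1 (same)
  Node 5: index 5 -> 5 (same)
Nodes that changed position: 1 3

Answer: 1 3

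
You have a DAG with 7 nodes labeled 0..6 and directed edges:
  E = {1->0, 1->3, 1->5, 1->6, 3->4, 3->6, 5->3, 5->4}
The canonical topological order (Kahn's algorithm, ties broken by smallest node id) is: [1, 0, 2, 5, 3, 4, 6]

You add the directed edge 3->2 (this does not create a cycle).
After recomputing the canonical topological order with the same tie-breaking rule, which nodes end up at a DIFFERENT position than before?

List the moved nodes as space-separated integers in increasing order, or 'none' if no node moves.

Answer: 2 3 5

Derivation:
Old toposort: [1, 0, 2, 5, 3, 4, 6]
Added edge 3->2
Recompute Kahn (smallest-id tiebreak):
  initial in-degrees: [1, 0, 1, 2, 2, 1, 2]
  ready (indeg=0): [1]
  pop 1: indeg[0]->0; indeg[3]->1; indeg[5]->0; indeg[6]->1 | ready=[0, 5] | order so far=[1]
  pop 0: no out-edges | ready=[5] | order so far=[1, 0]
  pop 5: indeg[3]->0; indeg[4]->1 | ready=[3] | order so far=[1, 0, 5]
  pop 3: indeg[2]->0; indeg[4]->0; indeg[6]->0 | ready=[2, 4, 6] | order so far=[1, 0, 5, 3]
  pop 2: no out-edges | ready=[4, 6] | order so far=[1, 0, 5, 3, 2]
  pop 4: no out-edges | ready=[6] | order so far=[1, 0, 5, 3, 2, 4]
  pop 6: no out-edges | ready=[] | order so far=[1, 0, 5, 3, 2, 4, 6]
New canonical toposort: [1, 0, 5, 3, 2, 4, 6]
Compare positions:
  Node 0: index 1 -> 1 (same)
  Node 1: index 0 -> 0 (same)
  Node 2: index 2 -> 4 (moved)
  Node 3: index 4 -> 3 (moved)
  Node 4: index 5 -> 5 (same)
  Node 5: index 3 -> 2 (moved)
  Node 6: index 6 -> 6 (same)
Nodes that changed position: 2 3 5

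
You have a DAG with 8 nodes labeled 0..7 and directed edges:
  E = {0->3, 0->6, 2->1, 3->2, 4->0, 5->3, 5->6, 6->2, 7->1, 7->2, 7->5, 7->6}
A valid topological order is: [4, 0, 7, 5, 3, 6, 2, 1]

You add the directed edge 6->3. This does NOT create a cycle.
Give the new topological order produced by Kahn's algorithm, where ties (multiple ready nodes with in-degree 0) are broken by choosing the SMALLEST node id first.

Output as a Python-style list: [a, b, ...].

Old toposort: [4, 0, 7, 5, 3, 6, 2, 1]
Added edge: 6->3
Position of 6 (5) > position of 3 (4). Must reorder: 6 must now come before 3.
Run Kahn's algorithm (break ties by smallest node id):
  initial in-degrees: [1, 2, 3, 3, 0, 1, 3, 0]
  ready (indeg=0): [4, 7]
  pop 4: indeg[0]->0 | ready=[0, 7] | order so far=[4]
  pop 0: indeg[3]->2; indeg[6]->2 | ready=[7] | order so far=[4, 0]
  pop 7: indeg[1]->1; indeg[2]->2; indeg[5]->0; indeg[6]->1 | ready=[5] | order so far=[4, 0, 7]
  pop 5: indeg[3]->1; indeg[6]->0 | ready=[6] | order so far=[4, 0, 7, 5]
  pop 6: indeg[2]->1; indeg[3]->0 | ready=[3] | order so far=[4, 0, 7, 5, 6]
  pop 3: indeg[2]->0 | ready=[2] | order so far=[4, 0, 7, 5, 6, 3]
  pop 2: indeg[1]->0 | ready=[1] | order so far=[4, 0, 7, 5, 6, 3, 2]
  pop 1: no out-edges | ready=[] | order so far=[4, 0, 7, 5, 6, 3, 2, 1]
  Result: [4, 0, 7, 5, 6, 3, 2, 1]

Answer: [4, 0, 7, 5, 6, 3, 2, 1]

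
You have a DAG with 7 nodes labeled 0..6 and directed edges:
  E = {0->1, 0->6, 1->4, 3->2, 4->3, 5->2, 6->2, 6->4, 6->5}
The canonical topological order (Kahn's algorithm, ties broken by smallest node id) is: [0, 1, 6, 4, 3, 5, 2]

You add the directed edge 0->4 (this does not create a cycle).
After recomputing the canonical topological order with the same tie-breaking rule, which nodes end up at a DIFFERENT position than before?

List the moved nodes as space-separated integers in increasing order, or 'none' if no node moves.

Old toposort: [0, 1, 6, 4, 3, 5, 2]
Added edge 0->4
Recompute Kahn (smallest-id tiebreak):
  initial in-degrees: [0, 1, 3, 1, 3, 1, 1]
  ready (indeg=0): [0]
  pop 0: indeg[1]->0; indeg[4]->2; indeg[6]->0 | ready=[1, 6] | order so far=[0]
  pop 1: indeg[4]->1 | ready=[6] | order so far=[0, 1]
  pop 6: indeg[2]->2; indeg[4]->0; indeg[5]->0 | ready=[4, 5] | order so far=[0, 1, 6]
  pop 4: indeg[3]->0 | ready=[3, 5] | order so far=[0, 1, 6, 4]
  pop 3: indeg[2]->1 | ready=[5] | order so far=[0, 1, 6, 4, 3]
  pop 5: indeg[2]->0 | ready=[2] | order so far=[0, 1, 6, 4, 3, 5]
  pop 2: no out-edges | ready=[] | order so far=[0, 1, 6, 4, 3, 5, 2]
New canonical toposort: [0, 1, 6, 4, 3, 5, 2]
Compare positions:
  Node 0: index 0 -> 0 (same)
  Node 1: index 1 -> 1 (same)
  Node 2: index 6 -> 6 (same)
  Node 3: index 4 -> 4 (same)
  Node 4: index 3 -> 3 (same)
  Node 5: index 5 -> 5 (same)
  Node 6: index 2 -> 2 (same)
Nodes that changed position: none

Answer: none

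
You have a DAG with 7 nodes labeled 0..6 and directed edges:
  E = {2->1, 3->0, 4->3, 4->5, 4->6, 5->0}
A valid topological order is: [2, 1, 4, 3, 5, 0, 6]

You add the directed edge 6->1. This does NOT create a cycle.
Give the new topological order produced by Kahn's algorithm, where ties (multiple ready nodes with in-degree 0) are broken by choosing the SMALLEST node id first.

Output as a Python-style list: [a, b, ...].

Old toposort: [2, 1, 4, 3, 5, 0, 6]
Added edge: 6->1
Position of 6 (6) > position of 1 (1). Must reorder: 6 must now come before 1.
Run Kahn's algorithm (break ties by smallest node id):
  initial in-degrees: [2, 2, 0, 1, 0, 1, 1]
  ready (indeg=0): [2, 4]
  pop 2: indeg[1]->1 | ready=[4] | order so far=[2]
  pop 4: indeg[3]->0; indeg[5]->0; indeg[6]->0 | ready=[3, 5, 6] | order so far=[2, 4]
  pop 3: indeg[0]->1 | ready=[5, 6] | order so far=[2, 4, 3]
  pop 5: indeg[0]->0 | ready=[0, 6] | order so far=[2, 4, 3, 5]
  pop 0: no out-edges | ready=[6] | order so far=[2, 4, 3, 5, 0]
  pop 6: indeg[1]->0 | ready=[1] | order so far=[2, 4, 3, 5, 0, 6]
  pop 1: no out-edges | ready=[] | order so far=[2, 4, 3, 5, 0, 6, 1]
  Result: [2, 4, 3, 5, 0, 6, 1]

Answer: [2, 4, 3, 5, 0, 6, 1]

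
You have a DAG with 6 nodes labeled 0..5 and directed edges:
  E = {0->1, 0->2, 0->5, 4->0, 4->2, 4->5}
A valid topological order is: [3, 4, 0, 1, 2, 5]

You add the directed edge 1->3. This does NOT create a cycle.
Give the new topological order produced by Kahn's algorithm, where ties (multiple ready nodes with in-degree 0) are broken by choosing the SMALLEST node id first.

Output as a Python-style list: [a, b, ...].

Answer: [4, 0, 1, 2, 3, 5]

Derivation:
Old toposort: [3, 4, 0, 1, 2, 5]
Added edge: 1->3
Position of 1 (3) > position of 3 (0). Must reorder: 1 must now come before 3.
Run Kahn's algorithm (break ties by smallest node id):
  initial in-degrees: [1, 1, 2, 1, 0, 2]
  ready (indeg=0): [4]
  pop 4: indeg[0]->0; indeg[2]->1; indeg[5]->1 | ready=[0] | order so far=[4]
  pop 0: indeg[1]->0; indeg[2]->0; indeg[5]->0 | ready=[1, 2, 5] | order so far=[4, 0]
  pop 1: indeg[3]->0 | ready=[2, 3, 5] | order so far=[4, 0, 1]
  pop 2: no out-edges | ready=[3, 5] | order so far=[4, 0, 1, 2]
  pop 3: no out-edges | ready=[5] | order so far=[4, 0, 1, 2, 3]
  pop 5: no out-edges | ready=[] | order so far=[4, 0, 1, 2, 3, 5]
  Result: [4, 0, 1, 2, 3, 5]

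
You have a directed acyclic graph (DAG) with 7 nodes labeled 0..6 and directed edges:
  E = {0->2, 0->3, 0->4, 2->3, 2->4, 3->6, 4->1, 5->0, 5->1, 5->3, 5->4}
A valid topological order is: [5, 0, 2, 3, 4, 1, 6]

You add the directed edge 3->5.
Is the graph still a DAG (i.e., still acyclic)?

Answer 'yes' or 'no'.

Given toposort: [5, 0, 2, 3, 4, 1, 6]
Position of 3: index 3; position of 5: index 0
New edge 3->5: backward (u after v in old order)
Backward edge: old toposort is now invalid. Check if this creates a cycle.
Does 5 already reach 3? Reachable from 5: [0, 1, 2, 3, 4, 5, 6]. YES -> cycle!
Still a DAG? no

Answer: no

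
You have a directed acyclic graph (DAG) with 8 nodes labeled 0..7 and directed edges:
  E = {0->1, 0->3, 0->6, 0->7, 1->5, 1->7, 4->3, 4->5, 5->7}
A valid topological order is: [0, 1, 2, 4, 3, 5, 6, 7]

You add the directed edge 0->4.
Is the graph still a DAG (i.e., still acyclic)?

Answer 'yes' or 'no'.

Given toposort: [0, 1, 2, 4, 3, 5, 6, 7]
Position of 0: index 0; position of 4: index 3
New edge 0->4: forward
Forward edge: respects the existing order. Still a DAG, same toposort still valid.
Still a DAG? yes

Answer: yes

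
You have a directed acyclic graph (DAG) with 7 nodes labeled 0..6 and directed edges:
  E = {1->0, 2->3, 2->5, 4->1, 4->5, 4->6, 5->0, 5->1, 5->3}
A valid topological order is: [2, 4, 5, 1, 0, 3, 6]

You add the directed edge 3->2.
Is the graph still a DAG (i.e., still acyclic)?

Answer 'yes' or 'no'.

Answer: no

Derivation:
Given toposort: [2, 4, 5, 1, 0, 3, 6]
Position of 3: index 5; position of 2: index 0
New edge 3->2: backward (u after v in old order)
Backward edge: old toposort is now invalid. Check if this creates a cycle.
Does 2 already reach 3? Reachable from 2: [0, 1, 2, 3, 5]. YES -> cycle!
Still a DAG? no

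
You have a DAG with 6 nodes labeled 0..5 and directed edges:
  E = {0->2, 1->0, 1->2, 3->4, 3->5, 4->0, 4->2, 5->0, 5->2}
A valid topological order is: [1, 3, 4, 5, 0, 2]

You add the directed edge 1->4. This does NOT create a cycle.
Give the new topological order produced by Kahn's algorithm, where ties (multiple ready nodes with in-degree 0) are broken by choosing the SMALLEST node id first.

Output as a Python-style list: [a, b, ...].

Answer: [1, 3, 4, 5, 0, 2]

Derivation:
Old toposort: [1, 3, 4, 5, 0, 2]
Added edge: 1->4
Position of 1 (0) < position of 4 (2). Old order still valid.
Run Kahn's algorithm (break ties by smallest node id):
  initial in-degrees: [3, 0, 4, 0, 2, 1]
  ready (indeg=0): [1, 3]
  pop 1: indeg[0]->2; indeg[2]->3; indeg[4]->1 | ready=[3] | order so far=[1]
  pop 3: indeg[4]->0; indeg[5]->0 | ready=[4, 5] | order so far=[1, 3]
  pop 4: indeg[0]->1; indeg[2]->2 | ready=[5] | order so far=[1, 3, 4]
  pop 5: indeg[0]->0; indeg[2]->1 | ready=[0] | order so far=[1, 3, 4, 5]
  pop 0: indeg[2]->0 | ready=[2] | order so far=[1, 3, 4, 5, 0]
  pop 2: no out-edges | ready=[] | order so far=[1, 3, 4, 5, 0, 2]
  Result: [1, 3, 4, 5, 0, 2]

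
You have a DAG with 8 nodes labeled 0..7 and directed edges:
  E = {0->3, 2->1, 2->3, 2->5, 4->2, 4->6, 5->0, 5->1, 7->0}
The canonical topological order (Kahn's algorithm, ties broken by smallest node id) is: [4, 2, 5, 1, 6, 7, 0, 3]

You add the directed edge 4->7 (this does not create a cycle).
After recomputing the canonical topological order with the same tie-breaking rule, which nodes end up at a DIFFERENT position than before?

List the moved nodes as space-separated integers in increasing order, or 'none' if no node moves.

Answer: none

Derivation:
Old toposort: [4, 2, 5, 1, 6, 7, 0, 3]
Added edge 4->7
Recompute Kahn (smallest-id tiebreak):
  initial in-degrees: [2, 2, 1, 2, 0, 1, 1, 1]
  ready (indeg=0): [4]
  pop 4: indeg[2]->0; indeg[6]->0; indeg[7]->0 | ready=[2, 6, 7] | order so far=[4]
  pop 2: indeg[1]->1; indeg[3]->1; indeg[5]->0 | ready=[5, 6, 7] | order so far=[4, 2]
  pop 5: indeg[0]->1; indeg[1]->0 | ready=[1, 6, 7] | order so far=[4, 2, 5]
  pop 1: no out-edges | ready=[6, 7] | order so far=[4, 2, 5, 1]
  pop 6: no out-edges | ready=[7] | order so far=[4, 2, 5, 1, 6]
  pop 7: indeg[0]->0 | ready=[0] | order so far=[4, 2, 5, 1, 6, 7]
  pop 0: indeg[3]->0 | ready=[3] | order so far=[4, 2, 5, 1, 6, 7, 0]
  pop 3: no out-edges | ready=[] | order so far=[4, 2, 5, 1, 6, 7, 0, 3]
New canonical toposort: [4, 2, 5, 1, 6, 7, 0, 3]
Compare positions:
  Node 0: index 6 -> 6 (same)
  Node 1: index 3 -> 3 (same)
  Node 2: index 1 -> 1 (same)
  Node 3: index 7 -> 7 (same)
  Node 4: index 0 -> 0 (same)
  Node 5: index 2 -> 2 (same)
  Node 6: index 4 -> 4 (same)
  Node 7: index 5 -> 5 (same)
Nodes that changed position: none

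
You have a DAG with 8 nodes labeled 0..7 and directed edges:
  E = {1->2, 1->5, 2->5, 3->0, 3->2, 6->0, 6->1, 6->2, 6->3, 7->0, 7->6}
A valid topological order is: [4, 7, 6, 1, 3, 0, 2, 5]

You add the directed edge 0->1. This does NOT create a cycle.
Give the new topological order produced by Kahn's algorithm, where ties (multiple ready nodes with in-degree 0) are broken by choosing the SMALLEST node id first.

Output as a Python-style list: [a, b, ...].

Answer: [4, 7, 6, 3, 0, 1, 2, 5]

Derivation:
Old toposort: [4, 7, 6, 1, 3, 0, 2, 5]
Added edge: 0->1
Position of 0 (5) > position of 1 (3). Must reorder: 0 must now come before 1.
Run Kahn's algorithm (break ties by smallest node id):
  initial in-degrees: [3, 2, 3, 1, 0, 2, 1, 0]
  ready (indeg=0): [4, 7]
  pop 4: no out-edges | ready=[7] | order so far=[4]
  pop 7: indeg[0]->2; indeg[6]->0 | ready=[6] | order so far=[4, 7]
  pop 6: indeg[0]->1; indeg[1]->1; indeg[2]->2; indeg[3]->0 | ready=[3] | order so far=[4, 7, 6]
  pop 3: indeg[0]->0; indeg[2]->1 | ready=[0] | order so far=[4, 7, 6, 3]
  pop 0: indeg[1]->0 | ready=[1] | order so far=[4, 7, 6, 3, 0]
  pop 1: indeg[2]->0; indeg[5]->1 | ready=[2] | order so far=[4, 7, 6, 3, 0, 1]
  pop 2: indeg[5]->0 | ready=[5] | order so far=[4, 7, 6, 3, 0, 1, 2]
  pop 5: no out-edges | ready=[] | order so far=[4, 7, 6, 3, 0, 1, 2, 5]
  Result: [4, 7, 6, 3, 0, 1, 2, 5]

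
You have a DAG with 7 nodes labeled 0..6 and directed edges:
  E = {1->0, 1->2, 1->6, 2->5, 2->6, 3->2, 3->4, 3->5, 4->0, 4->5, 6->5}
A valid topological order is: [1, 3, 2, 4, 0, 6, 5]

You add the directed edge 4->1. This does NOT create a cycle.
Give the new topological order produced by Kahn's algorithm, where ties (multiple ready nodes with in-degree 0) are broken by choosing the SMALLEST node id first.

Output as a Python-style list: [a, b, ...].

Answer: [3, 4, 1, 0, 2, 6, 5]

Derivation:
Old toposort: [1, 3, 2, 4, 0, 6, 5]
Added edge: 4->1
Position of 4 (3) > position of 1 (0). Must reorder: 4 must now come before 1.
Run Kahn's algorithm (break ties by smallest node id):
  initial in-degrees: [2, 1, 2, 0, 1, 4, 2]
  ready (indeg=0): [3]
  pop 3: indeg[2]->1; indeg[4]->0; indeg[5]->3 | ready=[4] | order so far=[3]
  pop 4: indeg[0]->1; indeg[1]->0; indeg[5]->2 | ready=[1] | order so far=[3, 4]
  pop 1: indeg[0]->0; indeg[2]->0; indeg[6]->1 | ready=[0, 2] | order so far=[3, 4, 1]
  pop 0: no out-edges | ready=[2] | order so far=[3, 4, 1, 0]
  pop 2: indeg[5]->1; indeg[6]->0 | ready=[6] | order so far=[3, 4, 1, 0, 2]
  pop 6: indeg[5]->0 | ready=[5] | order so far=[3, 4, 1, 0, 2, 6]
  pop 5: no out-edges | ready=[] | order so far=[3, 4, 1, 0, 2, 6, 5]
  Result: [3, 4, 1, 0, 2, 6, 5]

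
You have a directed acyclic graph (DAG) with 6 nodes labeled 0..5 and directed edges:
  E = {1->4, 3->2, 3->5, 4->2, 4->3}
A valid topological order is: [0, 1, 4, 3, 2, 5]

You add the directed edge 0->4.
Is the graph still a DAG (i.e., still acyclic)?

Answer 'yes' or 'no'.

Given toposort: [0, 1, 4, 3, 2, 5]
Position of 0: index 0; position of 4: index 2
New edge 0->4: forward
Forward edge: respects the existing order. Still a DAG, same toposort still valid.
Still a DAG? yes

Answer: yes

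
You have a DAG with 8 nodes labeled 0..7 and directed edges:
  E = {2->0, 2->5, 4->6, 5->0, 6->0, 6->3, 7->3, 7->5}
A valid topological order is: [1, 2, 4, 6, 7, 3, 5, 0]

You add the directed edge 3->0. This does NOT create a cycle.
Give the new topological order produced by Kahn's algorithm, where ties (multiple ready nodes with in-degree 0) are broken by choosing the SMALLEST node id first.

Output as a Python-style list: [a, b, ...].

Answer: [1, 2, 4, 6, 7, 3, 5, 0]

Derivation:
Old toposort: [1, 2, 4, 6, 7, 3, 5, 0]
Added edge: 3->0
Position of 3 (5) < position of 0 (7). Old order still valid.
Run Kahn's algorithm (break ties by smallest node id):
  initial in-degrees: [4, 0, 0, 2, 0, 2, 1, 0]
  ready (indeg=0): [1, 2, 4, 7]
  pop 1: no out-edges | ready=[2, 4, 7] | order so far=[1]
  pop 2: indeg[0]->3; indeg[5]->1 | ready=[4, 7] | order so far=[1, 2]
  pop 4: indeg[6]->0 | ready=[6, 7] | order so far=[1, 2, 4]
  pop 6: indeg[0]->2; indeg[3]->1 | ready=[7] | order so far=[1, 2, 4, 6]
  pop 7: indeg[3]->0; indeg[5]->0 | ready=[3, 5] | order so far=[1, 2, 4, 6, 7]
  pop 3: indeg[0]->1 | ready=[5] | order so far=[1, 2, 4, 6, 7, 3]
  pop 5: indeg[0]->0 | ready=[0] | order so far=[1, 2, 4, 6, 7, 3, 5]
  pop 0: no out-edges | ready=[] | order so far=[1, 2, 4, 6, 7, 3, 5, 0]
  Result: [1, 2, 4, 6, 7, 3, 5, 0]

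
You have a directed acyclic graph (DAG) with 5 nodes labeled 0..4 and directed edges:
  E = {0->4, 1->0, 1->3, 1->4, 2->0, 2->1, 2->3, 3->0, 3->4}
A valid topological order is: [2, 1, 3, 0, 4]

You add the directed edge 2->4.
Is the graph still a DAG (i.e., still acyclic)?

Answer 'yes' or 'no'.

Answer: yes

Derivation:
Given toposort: [2, 1, 3, 0, 4]
Position of 2: index 0; position of 4: index 4
New edge 2->4: forward
Forward edge: respects the existing order. Still a DAG, same toposort still valid.
Still a DAG? yes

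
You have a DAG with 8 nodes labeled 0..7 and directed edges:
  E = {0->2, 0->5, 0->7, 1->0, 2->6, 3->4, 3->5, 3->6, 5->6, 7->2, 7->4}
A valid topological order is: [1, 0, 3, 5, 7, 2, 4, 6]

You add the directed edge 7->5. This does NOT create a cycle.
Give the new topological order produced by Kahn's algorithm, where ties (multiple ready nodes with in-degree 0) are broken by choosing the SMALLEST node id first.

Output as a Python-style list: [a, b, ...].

Answer: [1, 0, 3, 7, 2, 4, 5, 6]

Derivation:
Old toposort: [1, 0, 3, 5, 7, 2, 4, 6]
Added edge: 7->5
Position of 7 (4) > position of 5 (3). Must reorder: 7 must now come before 5.
Run Kahn's algorithm (break ties by smallest node id):
  initial in-degrees: [1, 0, 2, 0, 2, 3, 3, 1]
  ready (indeg=0): [1, 3]
  pop 1: indeg[0]->0 | ready=[0, 3] | order so far=[1]
  pop 0: indeg[2]->1; indeg[5]->2; indeg[7]->0 | ready=[3, 7] | order so far=[1, 0]
  pop 3: indeg[4]->1; indeg[5]->1; indeg[6]->2 | ready=[7] | order so far=[1, 0, 3]
  pop 7: indeg[2]->0; indeg[4]->0; indeg[5]->0 | ready=[2, 4, 5] | order so far=[1, 0, 3, 7]
  pop 2: indeg[6]->1 | ready=[4, 5] | order so far=[1, 0, 3, 7, 2]
  pop 4: no out-edges | ready=[5] | order so far=[1, 0, 3, 7, 2, 4]
  pop 5: indeg[6]->0 | ready=[6] | order so far=[1, 0, 3, 7, 2, 4, 5]
  pop 6: no out-edges | ready=[] | order so far=[1, 0, 3, 7, 2, 4, 5, 6]
  Result: [1, 0, 3, 7, 2, 4, 5, 6]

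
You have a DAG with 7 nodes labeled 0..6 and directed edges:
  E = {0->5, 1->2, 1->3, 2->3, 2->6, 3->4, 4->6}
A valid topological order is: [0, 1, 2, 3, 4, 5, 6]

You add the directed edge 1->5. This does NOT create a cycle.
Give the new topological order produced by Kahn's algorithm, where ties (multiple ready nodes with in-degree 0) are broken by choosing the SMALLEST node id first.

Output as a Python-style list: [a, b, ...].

Old toposort: [0, 1, 2, 3, 4, 5, 6]
Added edge: 1->5
Position of 1 (1) < position of 5 (5). Old order still valid.
Run Kahn's algorithm (break ties by smallest node id):
  initial in-degrees: [0, 0, 1, 2, 1, 2, 2]
  ready (indeg=0): [0, 1]
  pop 0: indeg[5]->1 | ready=[1] | order so far=[0]
  pop 1: indeg[2]->0; indeg[3]->1; indeg[5]->0 | ready=[2, 5] | order so far=[0, 1]
  pop 2: indeg[3]->0; indeg[6]->1 | ready=[3, 5] | order so far=[0, 1, 2]
  pop 3: indeg[4]->0 | ready=[4, 5] | order so far=[0, 1, 2, 3]
  pop 4: indeg[6]->0 | ready=[5, 6] | order so far=[0, 1, 2, 3, 4]
  pop 5: no out-edges | ready=[6] | order so far=[0, 1, 2, 3, 4, 5]
  pop 6: no out-edges | ready=[] | order so far=[0, 1, 2, 3, 4, 5, 6]
  Result: [0, 1, 2, 3, 4, 5, 6]

Answer: [0, 1, 2, 3, 4, 5, 6]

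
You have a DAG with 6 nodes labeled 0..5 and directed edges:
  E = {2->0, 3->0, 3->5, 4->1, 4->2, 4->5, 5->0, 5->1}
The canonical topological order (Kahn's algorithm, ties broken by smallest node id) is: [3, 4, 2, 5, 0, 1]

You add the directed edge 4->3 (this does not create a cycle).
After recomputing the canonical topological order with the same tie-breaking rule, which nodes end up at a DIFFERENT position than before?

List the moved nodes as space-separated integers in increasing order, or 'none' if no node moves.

Answer: 2 3 4

Derivation:
Old toposort: [3, 4, 2, 5, 0, 1]
Added edge 4->3
Recompute Kahn (smallest-id tiebreak):
  initial in-degrees: [3, 2, 1, 1, 0, 2]
  ready (indeg=0): [4]
  pop 4: indeg[1]->1; indeg[2]->0; indeg[3]->0; indeg[5]->1 | ready=[2, 3] | order so far=[4]
  pop 2: indeg[0]->2 | ready=[3] | order so far=[4, 2]
  pop 3: indeg[0]->1; indeg[5]->0 | ready=[5] | order so far=[4, 2, 3]
  pop 5: indeg[0]->0; indeg[1]->0 | ready=[0, 1] | order so far=[4, 2, 3, 5]
  pop 0: no out-edges | ready=[1] | order so far=[4, 2, 3, 5, 0]
  pop 1: no out-edges | ready=[] | order so far=[4, 2, 3, 5, 0, 1]
New canonical toposort: [4, 2, 3, 5, 0, 1]
Compare positions:
  Node 0: index 4 -> 4 (same)
  Node 1: index 5 -> 5 (same)
  Node 2: index 2 -> 1 (moved)
  Node 3: index 0 -> 2 (moved)
  Node 4: index 1 -> 0 (moved)
  Node 5: index 3 -> 3 (same)
Nodes that changed position: 2 3 4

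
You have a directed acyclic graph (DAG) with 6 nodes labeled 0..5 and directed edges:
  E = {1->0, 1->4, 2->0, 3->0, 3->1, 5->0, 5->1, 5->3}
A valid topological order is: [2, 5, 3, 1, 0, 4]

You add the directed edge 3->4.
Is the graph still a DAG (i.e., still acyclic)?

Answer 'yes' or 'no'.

Given toposort: [2, 5, 3, 1, 0, 4]
Position of 3: index 2; position of 4: index 5
New edge 3->4: forward
Forward edge: respects the existing order. Still a DAG, same toposort still valid.
Still a DAG? yes

Answer: yes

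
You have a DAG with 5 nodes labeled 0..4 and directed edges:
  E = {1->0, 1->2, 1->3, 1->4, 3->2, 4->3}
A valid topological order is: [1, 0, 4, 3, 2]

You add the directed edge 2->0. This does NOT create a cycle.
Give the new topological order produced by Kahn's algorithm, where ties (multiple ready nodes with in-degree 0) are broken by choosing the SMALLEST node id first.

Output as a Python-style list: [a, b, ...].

Answer: [1, 4, 3, 2, 0]

Derivation:
Old toposort: [1, 0, 4, 3, 2]
Added edge: 2->0
Position of 2 (4) > position of 0 (1). Must reorder: 2 must now come before 0.
Run Kahn's algorithm (break ties by smallest node id):
  initial in-degrees: [2, 0, 2, 2, 1]
  ready (indeg=0): [1]
  pop 1: indeg[0]->1; indeg[2]->1; indeg[3]->1; indeg[4]->0 | ready=[4] | order so far=[1]
  pop 4: indeg[3]->0 | ready=[3] | order so far=[1, 4]
  pop 3: indeg[2]->0 | ready=[2] | order so far=[1, 4, 3]
  pop 2: indeg[0]->0 | ready=[0] | order so far=[1, 4, 3, 2]
  pop 0: no out-edges | ready=[] | order so far=[1, 4, 3, 2, 0]
  Result: [1, 4, 3, 2, 0]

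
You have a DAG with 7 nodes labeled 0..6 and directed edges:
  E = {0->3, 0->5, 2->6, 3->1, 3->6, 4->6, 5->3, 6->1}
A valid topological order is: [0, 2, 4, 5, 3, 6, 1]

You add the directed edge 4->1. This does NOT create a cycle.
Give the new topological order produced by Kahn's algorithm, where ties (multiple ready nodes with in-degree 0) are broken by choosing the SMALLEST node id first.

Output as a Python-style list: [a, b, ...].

Old toposort: [0, 2, 4, 5, 3, 6, 1]
Added edge: 4->1
Position of 4 (2) < position of 1 (6). Old order still valid.
Run Kahn's algorithm (break ties by smallest node id):
  initial in-degrees: [0, 3, 0, 2, 0, 1, 3]
  ready (indeg=0): [0, 2, 4]
  pop 0: indeg[3]->1; indeg[5]->0 | ready=[2, 4, 5] | order so far=[0]
  pop 2: indeg[6]->2 | ready=[4, 5] | order so far=[0, 2]
  pop 4: indeg[1]->2; indeg[6]->1 | ready=[5] | order so far=[0, 2, 4]
  pop 5: indeg[3]->0 | ready=[3] | order so far=[0, 2, 4, 5]
  pop 3: indeg[1]->1; indeg[6]->0 | ready=[6] | order so far=[0, 2, 4, 5, 3]
  pop 6: indeg[1]->0 | ready=[1] | order so far=[0, 2, 4, 5, 3, 6]
  pop 1: no out-edges | ready=[] | order so far=[0, 2, 4, 5, 3, 6, 1]
  Result: [0, 2, 4, 5, 3, 6, 1]

Answer: [0, 2, 4, 5, 3, 6, 1]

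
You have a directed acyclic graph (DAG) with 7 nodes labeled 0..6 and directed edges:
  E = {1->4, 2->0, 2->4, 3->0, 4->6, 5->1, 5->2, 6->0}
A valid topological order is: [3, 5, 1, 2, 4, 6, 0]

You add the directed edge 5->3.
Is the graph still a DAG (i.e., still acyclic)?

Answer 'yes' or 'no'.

Given toposort: [3, 5, 1, 2, 4, 6, 0]
Position of 5: index 1; position of 3: index 0
New edge 5->3: backward (u after v in old order)
Backward edge: old toposort is now invalid. Check if this creates a cycle.
Does 3 already reach 5? Reachable from 3: [0, 3]. NO -> still a DAG (reorder needed).
Still a DAG? yes

Answer: yes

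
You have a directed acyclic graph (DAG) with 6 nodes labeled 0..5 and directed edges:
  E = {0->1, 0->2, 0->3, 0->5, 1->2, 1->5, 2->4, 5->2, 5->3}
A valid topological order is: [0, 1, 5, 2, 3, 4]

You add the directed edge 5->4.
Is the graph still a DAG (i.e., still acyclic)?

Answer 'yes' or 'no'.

Given toposort: [0, 1, 5, 2, 3, 4]
Position of 5: index 2; position of 4: index 5
New edge 5->4: forward
Forward edge: respects the existing order. Still a DAG, same toposort still valid.
Still a DAG? yes

Answer: yes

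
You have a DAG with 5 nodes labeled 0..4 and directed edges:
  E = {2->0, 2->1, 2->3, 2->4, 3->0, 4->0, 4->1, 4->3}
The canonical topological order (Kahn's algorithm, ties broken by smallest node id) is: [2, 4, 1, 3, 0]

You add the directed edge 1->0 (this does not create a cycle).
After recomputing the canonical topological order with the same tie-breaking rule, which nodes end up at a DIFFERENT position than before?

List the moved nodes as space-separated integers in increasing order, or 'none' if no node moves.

Old toposort: [2, 4, 1, 3, 0]
Added edge 1->0
Recompute Kahn (smallest-id tiebreak):
  initial in-degrees: [4, 2, 0, 2, 1]
  ready (indeg=0): [2]
  pop 2: indeg[0]->3; indeg[1]->1; indeg[3]->1; indeg[4]->0 | ready=[4] | order so far=[2]
  pop 4: indeg[0]->2; indeg[1]->0; indeg[3]->0 | ready=[1, 3] | order so far=[2, 4]
  pop 1: indeg[0]->1 | ready=[3] | order so far=[2, 4, 1]
  pop 3: indeg[0]->0 | ready=[0] | order so far=[2, 4, 1, 3]
  pop 0: no out-edges | ready=[] | order so far=[2, 4, 1, 3, 0]
New canonical toposort: [2, 4, 1, 3, 0]
Compare positions:
  Node 0: index 4 -> 4 (same)
  Node 1: index 2 -> 2 (same)
  Node 2: index 0 -> 0 (same)
  Node 3: index 3 -> 3 (same)
  Node 4: index 1 -> 1 (same)
Nodes that changed position: none

Answer: none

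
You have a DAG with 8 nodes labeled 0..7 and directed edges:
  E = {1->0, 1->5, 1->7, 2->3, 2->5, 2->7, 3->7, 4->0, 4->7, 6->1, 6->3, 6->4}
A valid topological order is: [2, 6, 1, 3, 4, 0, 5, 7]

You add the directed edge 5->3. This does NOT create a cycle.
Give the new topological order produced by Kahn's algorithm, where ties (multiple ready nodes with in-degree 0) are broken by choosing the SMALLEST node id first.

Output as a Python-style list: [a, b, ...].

Answer: [2, 6, 1, 4, 0, 5, 3, 7]

Derivation:
Old toposort: [2, 6, 1, 3, 4, 0, 5, 7]
Added edge: 5->3
Position of 5 (6) > position of 3 (3). Must reorder: 5 must now come before 3.
Run Kahn's algorithm (break ties by smallest node id):
  initial in-degrees: [2, 1, 0, 3, 1, 2, 0, 4]
  ready (indeg=0): [2, 6]
  pop 2: indeg[3]->2; indeg[5]->1; indeg[7]->3 | ready=[6] | order so far=[2]
  pop 6: indeg[1]->0; indeg[3]->1; indeg[4]->0 | ready=[1, 4] | order so far=[2, 6]
  pop 1: indeg[0]->1; indeg[5]->0; indeg[7]->2 | ready=[4, 5] | order so far=[2, 6, 1]
  pop 4: indeg[0]->0; indeg[7]->1 | ready=[0, 5] | order so far=[2, 6, 1, 4]
  pop 0: no out-edges | ready=[5] | order so far=[2, 6, 1, 4, 0]
  pop 5: indeg[3]->0 | ready=[3] | order so far=[2, 6, 1, 4, 0, 5]
  pop 3: indeg[7]->0 | ready=[7] | order so far=[2, 6, 1, 4, 0, 5, 3]
  pop 7: no out-edges | ready=[] | order so far=[2, 6, 1, 4, 0, 5, 3, 7]
  Result: [2, 6, 1, 4, 0, 5, 3, 7]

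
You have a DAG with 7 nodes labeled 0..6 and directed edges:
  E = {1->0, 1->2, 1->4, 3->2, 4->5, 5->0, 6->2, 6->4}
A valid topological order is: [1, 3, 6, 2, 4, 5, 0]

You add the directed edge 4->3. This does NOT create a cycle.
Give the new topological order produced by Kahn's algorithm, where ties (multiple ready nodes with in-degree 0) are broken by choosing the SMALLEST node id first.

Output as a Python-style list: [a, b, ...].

Old toposort: [1, 3, 6, 2, 4, 5, 0]
Added edge: 4->3
Position of 4 (4) > position of 3 (1). Must reorder: 4 must now come before 3.
Run Kahn's algorithm (break ties by smallest node id):
  initial in-degrees: [2, 0, 3, 1, 2, 1, 0]
  ready (indeg=0): [1, 6]
  pop 1: indeg[0]->1; indeg[2]->2; indeg[4]->1 | ready=[6] | order so far=[1]
  pop 6: indeg[2]->1; indeg[4]->0 | ready=[4] | order so far=[1, 6]
  pop 4: indeg[3]->0; indeg[5]->0 | ready=[3, 5] | order so far=[1, 6, 4]
  pop 3: indeg[2]->0 | ready=[2, 5] | order so far=[1, 6, 4, 3]
  pop 2: no out-edges | ready=[5] | order so far=[1, 6, 4, 3, 2]
  pop 5: indeg[0]->0 | ready=[0] | order so far=[1, 6, 4, 3, 2, 5]
  pop 0: no out-edges | ready=[] | order so far=[1, 6, 4, 3, 2, 5, 0]
  Result: [1, 6, 4, 3, 2, 5, 0]

Answer: [1, 6, 4, 3, 2, 5, 0]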